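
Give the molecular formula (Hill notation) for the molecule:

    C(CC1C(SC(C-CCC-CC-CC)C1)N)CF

Heavy atoms from the SMILES: 15 C, 1 F, 1 N, 1 S.
Implicit hydrogens by atom environment:
  11 × C: 2 H each → 22
  3 × C: 1 H each → 3
  1 × C: 3 H
  1 × F: no H
  1 × N: 2 H
  1 × S: no H
  Total hydrogens = 30.
Molecular formula: C15H30FNS

C15H30FNS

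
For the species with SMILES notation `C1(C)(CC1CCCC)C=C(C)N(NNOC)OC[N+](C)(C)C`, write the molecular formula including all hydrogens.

C16H35N4O2+

Heavy atoms from the SMILES: 16 C, 4 N, 2 O.
Implicit hydrogens by atom environment:
  7 × C: 3 H each → 21
  5 × C: 2 H each → 10
  2 × C: 1 H each → 2
  2 × C: no H
  2 × N: 1 H each → 2
  2 × O: no H
  1 × N: no H
  1 × N (charge +1): no H
  Total hydrogens = 35.
Net charge +1.
Molecular formula: C16H35N4O2+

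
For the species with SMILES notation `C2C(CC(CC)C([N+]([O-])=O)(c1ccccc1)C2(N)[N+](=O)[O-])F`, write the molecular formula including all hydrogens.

C14H18FN3O4

Heavy atoms from the SMILES: 14 C, 1 F, 3 N, 4 O.
Implicit hydrogens by atom environment:
  5 × C (aromatic): 1 H each → 5
  3 × C: 2 H each → 6
  2 × C: 1 H each → 2
  2 × C: no H
  2 × N (charge +1): no H
  2 × O: no H
  2 × O (charge -1): no H
  1 × C: 3 H
  1 × C (aromatic): no H
  1 × F: no H
  1 × N: 2 H
  Total hydrogens = 18.
Molecular formula: C14H18FN3O4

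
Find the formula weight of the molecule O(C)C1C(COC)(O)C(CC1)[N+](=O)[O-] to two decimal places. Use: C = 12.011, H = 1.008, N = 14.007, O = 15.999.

Molecular formula: C8H15NO5.
M = 8×12.011 + 15×1.008 + 1×14.007 + 5×15.999 = 205.21 g/mol.

205.21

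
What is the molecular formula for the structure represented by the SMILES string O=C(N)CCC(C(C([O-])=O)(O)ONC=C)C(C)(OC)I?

Heavy atoms from the SMILES: 11 C, 1 I, 2 N, 6 O.
Implicit hydrogens by atom environment:
  4 × C: no H
  4 × O: no H
  3 × C: 2 H each → 6
  2 × C: 3 H each → 6
  2 × C: 1 H each → 2
  1 × I: no H
  1 × N: 2 H
  1 × N: 1 H
  1 × O: 1 H
  1 × O (charge -1): no H
  Total hydrogens = 18.
Net charge -1.
Molecular formula: C11H18IN2O6-

C11H18IN2O6-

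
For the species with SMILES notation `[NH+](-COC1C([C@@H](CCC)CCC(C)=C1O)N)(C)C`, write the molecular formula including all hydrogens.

C14H29N2O2+

Heavy atoms from the SMILES: 14 C, 2 N, 2 O.
Implicit hydrogens by atom environment:
  5 × C: 2 H each → 10
  4 × C: 3 H each → 12
  3 × C: 1 H each → 3
  2 × C: no H
  1 × N: 2 H
  1 × N (charge +1): 1 H
  1 × O: 1 H
  1 × O: no H
  Total hydrogens = 29.
Net charge +1.
Molecular formula: C14H29N2O2+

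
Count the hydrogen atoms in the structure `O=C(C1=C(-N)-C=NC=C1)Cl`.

Hydrogens are implicit in SMILES; fill each atom to its normal valence:
  3 × C (aromatic): 1 H each → 3
  2 × C (aromatic): no H
  1 × C: no H
  1 × Cl: no H
  1 × N: 2 H
  1 × N (aromatic): no H
  1 × O: no H
  Total hydrogens = 5.

5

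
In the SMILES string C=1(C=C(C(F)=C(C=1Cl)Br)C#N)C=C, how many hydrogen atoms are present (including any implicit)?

4

Hydrogens are implicit in SMILES; fill each atom to its normal valence:
  5 × C (aromatic): no H
  1 × Br: no H
  1 × C: 2 H
  1 × C (aromatic): 1 H
  1 × C: 1 H
  1 × C: no H
  1 × Cl: no H
  1 × F: no H
  1 × N: no H
  Total hydrogens = 4.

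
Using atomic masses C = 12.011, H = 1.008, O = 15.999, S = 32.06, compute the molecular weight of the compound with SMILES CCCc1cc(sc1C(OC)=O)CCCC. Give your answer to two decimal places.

Molecular formula: C13H20O2S.
M = 13×12.011 + 20×1.008 + 2×15.999 + 1×32.06 = 240.36 g/mol.

240.36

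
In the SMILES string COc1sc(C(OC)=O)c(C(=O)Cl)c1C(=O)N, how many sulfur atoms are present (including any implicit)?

The symbol for sulfur appears 1 time in the SMILES.

1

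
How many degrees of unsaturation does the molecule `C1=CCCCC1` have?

Molecular formula from the SMILES: C6H10.
DoU = (2C + 2 + N − H − X)/2 = (2·6 + 2 + 0 − 10 − 0)/2 = 4/2 = 2.
(Structurally: 1 ring(s) + 1 π bond(s) = 2.)

2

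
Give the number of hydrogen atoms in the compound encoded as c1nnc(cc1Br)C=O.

Hydrogens are implicit in SMILES; fill each atom to its normal valence:
  2 × C (aromatic): 1 H each → 2
  2 × C (aromatic): no H
  2 × N (aromatic): no H
  1 × Br: no H
  1 × C: 1 H
  1 × O: no H
  Total hydrogens = 3.

3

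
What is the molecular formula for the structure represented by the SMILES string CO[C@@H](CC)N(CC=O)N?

C6H14N2O2

Heavy atoms from the SMILES: 6 C, 2 N, 2 O.
Implicit hydrogens by atom environment:
  2 × C: 3 H each → 6
  2 × C: 2 H each → 4
  2 × C: 1 H each → 2
  2 × O: no H
  1 × N: 2 H
  1 × N: no H
  Total hydrogens = 14.
Molecular formula: C6H14N2O2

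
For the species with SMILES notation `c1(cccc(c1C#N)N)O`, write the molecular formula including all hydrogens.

C7H6N2O

Heavy atoms from the SMILES: 7 C, 2 N, 1 O.
Implicit hydrogens by atom environment:
  3 × C (aromatic): 1 H each → 3
  3 × C (aromatic): no H
  1 × C: no H
  1 × N: 2 H
  1 × N: no H
  1 × O: 1 H
  Total hydrogens = 6.
Molecular formula: C7H6N2O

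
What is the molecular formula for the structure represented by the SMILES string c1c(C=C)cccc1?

C8H8

Heavy atoms from the SMILES: 8 C.
Implicit hydrogens by atom environment:
  5 × C (aromatic): 1 H each → 5
  1 × C: 2 H
  1 × C: 1 H
  1 × C (aromatic): no H
  Total hydrogens = 8.
Molecular formula: C8H8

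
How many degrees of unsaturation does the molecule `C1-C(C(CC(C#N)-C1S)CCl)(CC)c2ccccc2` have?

7

Molecular formula from the SMILES: C16H20ClNS.
DoU = (2C + 2 + N − H − X)/2 = (2·16 + 2 + 1 − 20 − 1)/2 = 14/2 = 7.
(Structurally: 2 ring(s) + 5 π bond(s) = 7.)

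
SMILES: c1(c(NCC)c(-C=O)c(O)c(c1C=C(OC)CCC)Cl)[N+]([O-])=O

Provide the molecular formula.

C15H19ClN2O5

Heavy atoms from the SMILES: 15 C, 1 Cl, 2 N, 5 O.
Implicit hydrogens by atom environment:
  6 × C (aromatic): no H
  3 × C: 3 H each → 9
  3 × C: 2 H each → 6
  3 × O: no H
  2 × C: 1 H each → 2
  1 × C: no H
  1 × Cl: no H
  1 × N: 1 H
  1 × N (charge +1): no H
  1 × O: 1 H
  1 × O (charge -1): no H
  Total hydrogens = 19.
Molecular formula: C15H19ClN2O5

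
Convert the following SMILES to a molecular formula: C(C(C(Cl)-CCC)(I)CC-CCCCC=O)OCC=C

Heavy atoms from the SMILES: 16 C, 1 Cl, 1 I, 2 O.
Implicit hydrogens by atom environment:
  11 × C: 2 H each → 22
  3 × C: 1 H each → 3
  2 × O: no H
  1 × C: 3 H
  1 × C: no H
  1 × Cl: no H
  1 × I: no H
  Total hydrogens = 28.
Molecular formula: C16H28ClIO2

C16H28ClIO2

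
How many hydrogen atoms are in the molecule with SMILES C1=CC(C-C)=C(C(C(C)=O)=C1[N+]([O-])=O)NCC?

16

Hydrogens are implicit in SMILES; fill each atom to its normal valence:
  4 × C (aromatic): no H
  3 × C: 3 H each → 9
  2 × C: 2 H each → 4
  2 × C (aromatic): 1 H each → 2
  2 × O: no H
  1 × C: no H
  1 × N: 1 H
  1 × N (charge +1): no H
  1 × O (charge -1): no H
  Total hydrogens = 16.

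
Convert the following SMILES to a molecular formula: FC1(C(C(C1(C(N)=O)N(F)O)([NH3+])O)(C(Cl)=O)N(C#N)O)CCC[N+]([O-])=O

C10H14ClF2N6O7+

Heavy atoms from the SMILES: 10 C, 1 Cl, 2 F, 6 N, 7 O.
Implicit hydrogens by atom environment:
  7 × C: no H
  3 × C: 2 H each → 6
  3 × N: no H
  3 × O: 1 H each → 3
  3 × O: no H
  2 × F: no H
  1 × Cl: no H
  1 × N (charge +1): 3 H
  1 × N: 2 H
  1 × N (charge +1): no H
  1 × O (charge -1): no H
  Total hydrogens = 14.
Net charge +1.
Molecular formula: C10H14ClF2N6O7+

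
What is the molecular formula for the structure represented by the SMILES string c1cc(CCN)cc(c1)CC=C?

C11H15N

Heavy atoms from the SMILES: 11 C, 1 N.
Implicit hydrogens by atom environment:
  4 × C: 2 H each → 8
  4 × C (aromatic): 1 H each → 4
  2 × C (aromatic): no H
  1 × C: 1 H
  1 × N: 2 H
  Total hydrogens = 15.
Molecular formula: C11H15N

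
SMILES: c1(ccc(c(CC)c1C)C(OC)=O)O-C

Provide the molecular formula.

Heavy atoms from the SMILES: 12 C, 3 O.
Implicit hydrogens by atom environment:
  4 × C: 3 H each → 12
  4 × C (aromatic): no H
  3 × O: no H
  2 × C (aromatic): 1 H each → 2
  1 × C: 2 H
  1 × C: no H
  Total hydrogens = 16.
Molecular formula: C12H16O3

C12H16O3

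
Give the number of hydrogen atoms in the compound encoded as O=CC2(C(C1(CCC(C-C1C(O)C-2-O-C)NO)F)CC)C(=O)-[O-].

Hydrogens are implicit in SMILES; fill each atom to its normal valence:
  6 × C: 1 H each → 6
  4 × C: 2 H each → 8
  3 × C: no H
  3 × O: no H
  2 × C: 3 H each → 6
  2 × O: 1 H each → 2
  1 × F: no H
  1 × N: 1 H
  1 × O (charge -1): no H
  Total hydrogens = 23.

23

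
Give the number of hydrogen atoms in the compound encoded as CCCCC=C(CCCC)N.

Hydrogens are implicit in SMILES; fill each atom to its normal valence:
  6 × C: 2 H each → 12
  2 × C: 3 H each → 6
  1 × C: 1 H
  1 × C: no H
  1 × N: 2 H
  Total hydrogens = 21.

21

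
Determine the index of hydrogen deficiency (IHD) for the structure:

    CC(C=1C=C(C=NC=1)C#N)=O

Molecular formula from the SMILES: C8H6N2O.
DoU = (2C + 2 + N − H − X)/2 = (2·8 + 2 + 2 − 6 − 0)/2 = 14/2 = 7.
(Structurally: 1 ring(s) + 6 π bond(s) = 7.)

7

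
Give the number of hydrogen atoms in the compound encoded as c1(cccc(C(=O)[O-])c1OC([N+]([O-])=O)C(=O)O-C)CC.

12

Hydrogens are implicit in SMILES; fill each atom to its normal valence:
  5 × O: no H
  3 × C (aromatic): 1 H each → 3
  3 × C (aromatic): no H
  2 × C: 3 H each → 6
  2 × C: no H
  2 × O (charge -1): no H
  1 × C: 2 H
  1 × C: 1 H
  1 × N (charge +1): no H
  Total hydrogens = 12.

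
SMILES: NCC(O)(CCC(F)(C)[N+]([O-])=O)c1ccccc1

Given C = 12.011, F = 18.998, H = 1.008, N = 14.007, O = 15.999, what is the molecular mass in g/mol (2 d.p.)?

256.28

Molecular formula: C12H17FN2O3.
M = 12×12.011 + 1×18.998 + 17×1.008 + 2×14.007 + 3×15.999 = 256.28 g/mol.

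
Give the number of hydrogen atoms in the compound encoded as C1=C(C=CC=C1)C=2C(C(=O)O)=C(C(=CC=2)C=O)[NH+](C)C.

16

Hydrogens are implicit in SMILES; fill each atom to its normal valence:
  7 × C (aromatic): 1 H each → 7
  5 × C (aromatic): no H
  2 × C: 3 H each → 6
  2 × O: no H
  1 × C: 1 H
  1 × C: no H
  1 × N (charge +1): 1 H
  1 × O: 1 H
  Total hydrogens = 16.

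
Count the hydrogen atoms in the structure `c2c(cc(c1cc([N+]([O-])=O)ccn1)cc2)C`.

Hydrogens are implicit in SMILES; fill each atom to its normal valence:
  7 × C (aromatic): 1 H each → 7
  4 × C (aromatic): no H
  1 × C: 3 H
  1 × N (aromatic): no H
  1 × N (charge +1): no H
  1 × O: no H
  1 × O (charge -1): no H
  Total hydrogens = 10.

10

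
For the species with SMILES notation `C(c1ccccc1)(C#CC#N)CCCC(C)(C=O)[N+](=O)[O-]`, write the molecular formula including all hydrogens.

C16H16N2O3

Heavy atoms from the SMILES: 16 C, 2 N, 3 O.
Implicit hydrogens by atom environment:
  5 × C (aromatic): 1 H each → 5
  4 × C: no H
  3 × C: 2 H each → 6
  2 × C: 1 H each → 2
  2 × O: no H
  1 × C: 3 H
  1 × C (aromatic): no H
  1 × N (charge +1): no H
  1 × N: no H
  1 × O (charge -1): no H
  Total hydrogens = 16.
Molecular formula: C16H16N2O3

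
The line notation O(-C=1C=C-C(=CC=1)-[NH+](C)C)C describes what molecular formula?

Heavy atoms from the SMILES: 9 C, 1 N, 1 O.
Implicit hydrogens by atom environment:
  4 × C (aromatic): 1 H each → 4
  3 × C: 3 H each → 9
  2 × C (aromatic): no H
  1 × N (charge +1): 1 H
  1 × O: no H
  Total hydrogens = 14.
Net charge +1.
Molecular formula: C9H14NO+

C9H14NO+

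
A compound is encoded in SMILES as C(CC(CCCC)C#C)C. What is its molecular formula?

Heavy atoms from the SMILES: 10 C.
Implicit hydrogens by atom environment:
  5 × C: 2 H each → 10
  2 × C: 3 H each → 6
  2 × C: 1 H each → 2
  1 × C: no H
  Total hydrogens = 18.
Molecular formula: C10H18

C10H18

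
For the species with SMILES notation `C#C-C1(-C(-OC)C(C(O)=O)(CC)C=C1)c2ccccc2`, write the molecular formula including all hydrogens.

Heavy atoms from the SMILES: 17 C, 3 O.
Implicit hydrogens by atom environment:
  5 × C (aromatic): 1 H each → 5
  4 × C: 1 H each → 4
  4 × C: no H
  2 × C: 3 H each → 6
  2 × O: no H
  1 × C: 2 H
  1 × C (aromatic): no H
  1 × O: 1 H
  Total hydrogens = 18.
Molecular formula: C17H18O3

C17H18O3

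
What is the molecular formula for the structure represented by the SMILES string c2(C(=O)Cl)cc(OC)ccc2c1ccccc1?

Heavy atoms from the SMILES: 14 C, 1 Cl, 2 O.
Implicit hydrogens by atom environment:
  8 × C (aromatic): 1 H each → 8
  4 × C (aromatic): no H
  2 × O: no H
  1 × C: 3 H
  1 × C: no H
  1 × Cl: no H
  Total hydrogens = 11.
Molecular formula: C14H11ClO2

C14H11ClO2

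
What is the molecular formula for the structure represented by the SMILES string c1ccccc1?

C6H6

Heavy atoms from the SMILES: 6 C.
Implicit hydrogens by atom environment:
  6 × C (aromatic): 1 H each → 6
  Total hydrogens = 6.
Molecular formula: C6H6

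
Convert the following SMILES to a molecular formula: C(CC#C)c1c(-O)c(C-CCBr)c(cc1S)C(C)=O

Heavy atoms from the SMILES: 1 Br, 15 C, 2 O, 1 S.
Implicit hydrogens by atom environment:
  5 × C: 2 H each → 10
  5 × C (aromatic): no H
  2 × C: no H
  1 × Br: no H
  1 × C: 3 H
  1 × C (aromatic): 1 H
  1 × C: 1 H
  1 × O: 1 H
  1 × O: no H
  1 × S: 1 H
  Total hydrogens = 17.
Molecular formula: C15H17BrO2S

C15H17BrO2S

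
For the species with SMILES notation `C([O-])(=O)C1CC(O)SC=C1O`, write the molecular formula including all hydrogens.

C6H7O4S-

Heavy atoms from the SMILES: 6 C, 4 O, 1 S.
Implicit hydrogens by atom environment:
  3 × C: 1 H each → 3
  2 × C: no H
  2 × O: 1 H each → 2
  1 × C: 2 H
  1 × O: no H
  1 × O (charge -1): no H
  1 × S: no H
  Total hydrogens = 7.
Net charge -1.
Molecular formula: C6H7O4S-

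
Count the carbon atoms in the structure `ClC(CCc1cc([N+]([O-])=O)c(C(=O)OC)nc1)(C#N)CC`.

The symbol for carbon appears 13 times in the SMILES. Lowercase c denotes aromatic carbon and counts toward C.

13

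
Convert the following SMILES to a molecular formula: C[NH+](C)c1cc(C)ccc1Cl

Heavy atoms from the SMILES: 9 C, 1 Cl, 1 N.
Implicit hydrogens by atom environment:
  3 × C: 3 H each → 9
  3 × C (aromatic): 1 H each → 3
  3 × C (aromatic): no H
  1 × Cl: no H
  1 × N (charge +1): 1 H
  Total hydrogens = 13.
Net charge +1.
Molecular formula: C9H13ClN+

C9H13ClN+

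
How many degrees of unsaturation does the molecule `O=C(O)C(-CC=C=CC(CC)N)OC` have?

3

Molecular formula from the SMILES: C10H17NO3.
DoU = (2C + 2 + N − H − X)/2 = (2·10 + 2 + 1 − 17 − 0)/2 = 6/2 = 3.
(Structurally: 0 ring(s) + 3 π bond(s) = 3.)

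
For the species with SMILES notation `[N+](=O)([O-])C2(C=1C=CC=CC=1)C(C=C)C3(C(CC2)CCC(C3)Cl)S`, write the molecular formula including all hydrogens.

C18H22ClNO2S

Heavy atoms from the SMILES: 18 C, 1 Cl, 1 N, 2 O, 1 S.
Implicit hydrogens by atom environment:
  6 × C: 2 H each → 12
  5 × C (aromatic): 1 H each → 5
  4 × C: 1 H each → 4
  2 × C: no H
  1 × C (aromatic): no H
  1 × Cl: no H
  1 × N (charge +1): no H
  1 × O: no H
  1 × O (charge -1): no H
  1 × S: 1 H
  Total hydrogens = 22.
Molecular formula: C18H22ClNO2S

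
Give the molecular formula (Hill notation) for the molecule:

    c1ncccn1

C4H4N2

Heavy atoms from the SMILES: 4 C, 2 N.
Implicit hydrogens by atom environment:
  4 × C (aromatic): 1 H each → 4
  2 × N (aromatic): no H
  Total hydrogens = 4.
Molecular formula: C4H4N2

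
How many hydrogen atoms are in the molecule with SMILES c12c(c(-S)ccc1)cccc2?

Hydrogens are implicit in SMILES; fill each atom to its normal valence:
  7 × C (aromatic): 1 H each → 7
  3 × C (aromatic): no H
  1 × S: 1 H
  Total hydrogens = 8.

8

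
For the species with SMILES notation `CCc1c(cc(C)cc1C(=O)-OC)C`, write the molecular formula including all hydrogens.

Heavy atoms from the SMILES: 12 C, 2 O.
Implicit hydrogens by atom environment:
  4 × C: 3 H each → 12
  4 × C (aromatic): no H
  2 × C (aromatic): 1 H each → 2
  2 × O: no H
  1 × C: 2 H
  1 × C: no H
  Total hydrogens = 16.
Molecular formula: C12H16O2

C12H16O2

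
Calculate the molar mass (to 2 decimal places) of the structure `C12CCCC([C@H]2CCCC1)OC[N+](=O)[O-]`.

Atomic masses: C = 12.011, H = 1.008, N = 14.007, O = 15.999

213.28

Molecular formula: C11H19NO3.
M = 11×12.011 + 19×1.008 + 1×14.007 + 3×15.999 = 213.28 g/mol.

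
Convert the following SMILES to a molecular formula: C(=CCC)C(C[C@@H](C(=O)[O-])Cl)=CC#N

Heavy atoms from the SMILES: 10 C, 1 Cl, 1 N, 2 O.
Implicit hydrogens by atom environment:
  4 × C: 1 H each → 4
  3 × C: no H
  2 × C: 2 H each → 4
  1 × C: 3 H
  1 × Cl: no H
  1 × N: no H
  1 × O: no H
  1 × O (charge -1): no H
  Total hydrogens = 11.
Net charge -1.
Molecular formula: C10H11ClNO2-

C10H11ClNO2-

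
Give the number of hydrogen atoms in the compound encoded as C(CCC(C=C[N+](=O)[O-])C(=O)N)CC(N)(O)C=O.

Hydrogens are implicit in SMILES; fill each atom to its normal valence:
  4 × C: 2 H each → 8
  4 × C: 1 H each → 4
  3 × O: no H
  2 × C: no H
  2 × N: 2 H each → 4
  1 × N (charge +1): no H
  1 × O: 1 H
  1 × O (charge -1): no H
  Total hydrogens = 17.

17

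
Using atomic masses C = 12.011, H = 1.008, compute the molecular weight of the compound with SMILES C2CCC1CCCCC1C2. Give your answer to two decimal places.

Molecular formula: C10H18.
M = 10×12.011 + 18×1.008 = 138.25 g/mol.

138.25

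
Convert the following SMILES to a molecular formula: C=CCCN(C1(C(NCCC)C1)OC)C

C12H24N2O

Heavy atoms from the SMILES: 12 C, 2 N, 1 O.
Implicit hydrogens by atom environment:
  6 × C: 2 H each → 12
  3 × C: 3 H each → 9
  2 × C: 1 H each → 2
  1 × C: no H
  1 × N: 1 H
  1 × N: no H
  1 × O: no H
  Total hydrogens = 24.
Molecular formula: C12H24N2O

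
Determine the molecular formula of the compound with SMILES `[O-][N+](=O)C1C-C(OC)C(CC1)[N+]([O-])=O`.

Heavy atoms from the SMILES: 7 C, 2 N, 5 O.
Implicit hydrogens by atom environment:
  3 × C: 2 H each → 6
  3 × C: 1 H each → 3
  3 × O: no H
  2 × N (charge +1): no H
  2 × O (charge -1): no H
  1 × C: 3 H
  Total hydrogens = 12.
Molecular formula: C7H12N2O5

C7H12N2O5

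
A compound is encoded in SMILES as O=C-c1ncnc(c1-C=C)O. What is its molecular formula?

C7H6N2O2

Heavy atoms from the SMILES: 7 C, 2 N, 2 O.
Implicit hydrogens by atom environment:
  3 × C (aromatic): no H
  2 × C: 1 H each → 2
  2 × N (aromatic): no H
  1 × C: 2 H
  1 × C (aromatic): 1 H
  1 × O: 1 H
  1 × O: no H
  Total hydrogens = 6.
Molecular formula: C7H6N2O2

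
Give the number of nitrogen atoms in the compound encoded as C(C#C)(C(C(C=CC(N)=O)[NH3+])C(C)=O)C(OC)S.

The symbol for nitrogen appears 2 times in the SMILES.

2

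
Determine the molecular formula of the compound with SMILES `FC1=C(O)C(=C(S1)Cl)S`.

Heavy atoms from the SMILES: 4 C, 1 Cl, 1 F, 1 O, 2 S.
Implicit hydrogens by atom environment:
  4 × C (aromatic): no H
  1 × Cl: no H
  1 × F: no H
  1 × O: 1 H
  1 × S: 1 H
  1 × S (aromatic): no H
  Total hydrogens = 2.
Molecular formula: C4H2ClFOS2

C4H2ClFOS2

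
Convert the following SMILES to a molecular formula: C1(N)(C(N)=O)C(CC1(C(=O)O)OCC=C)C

Heavy atoms from the SMILES: 10 C, 2 N, 4 O.
Implicit hydrogens by atom environment:
  4 × C: no H
  3 × C: 2 H each → 6
  3 × O: no H
  2 × C: 1 H each → 2
  2 × N: 2 H each → 4
  1 × C: 3 H
  1 × O: 1 H
  Total hydrogens = 16.
Molecular formula: C10H16N2O4

C10H16N2O4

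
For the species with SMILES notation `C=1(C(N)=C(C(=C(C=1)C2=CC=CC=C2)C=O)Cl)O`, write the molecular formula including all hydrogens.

C13H10ClNO2

Heavy atoms from the SMILES: 13 C, 1 Cl, 1 N, 2 O.
Implicit hydrogens by atom environment:
  6 × C (aromatic): 1 H each → 6
  6 × C (aromatic): no H
  1 × C: 1 H
  1 × Cl: no H
  1 × N: 2 H
  1 × O: 1 H
  1 × O: no H
  Total hydrogens = 10.
Molecular formula: C13H10ClNO2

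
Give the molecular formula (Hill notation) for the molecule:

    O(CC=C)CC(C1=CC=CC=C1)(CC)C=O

Heavy atoms from the SMILES: 14 C, 2 O.
Implicit hydrogens by atom environment:
  5 × C (aromatic): 1 H each → 5
  4 × C: 2 H each → 8
  2 × C: 1 H each → 2
  2 × O: no H
  1 × C: 3 H
  1 × C: no H
  1 × C (aromatic): no H
  Total hydrogens = 18.
Molecular formula: C14H18O2

C14H18O2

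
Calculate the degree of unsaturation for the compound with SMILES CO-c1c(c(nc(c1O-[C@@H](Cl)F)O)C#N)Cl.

6

Molecular formula from the SMILES: C8H5Cl2FN2O3.
DoU = (2C + 2 + N − H − X)/2 = (2·8 + 2 + 2 − 5 − 3)/2 = 12/2 = 6.
(Structurally: 1 ring(s) + 5 π bond(s) = 6.)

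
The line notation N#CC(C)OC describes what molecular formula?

Heavy atoms from the SMILES: 4 C, 1 N, 1 O.
Implicit hydrogens by atom environment:
  2 × C: 3 H each → 6
  1 × C: 1 H
  1 × C: no H
  1 × N: no H
  1 × O: no H
  Total hydrogens = 7.
Molecular formula: C4H7NO

C4H7NO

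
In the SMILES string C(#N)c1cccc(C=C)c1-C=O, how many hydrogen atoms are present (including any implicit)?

Hydrogens are implicit in SMILES; fill each atom to its normal valence:
  3 × C (aromatic): 1 H each → 3
  3 × C (aromatic): no H
  2 × C: 1 H each → 2
  1 × C: 2 H
  1 × C: no H
  1 × N: no H
  1 × O: no H
  Total hydrogens = 7.

7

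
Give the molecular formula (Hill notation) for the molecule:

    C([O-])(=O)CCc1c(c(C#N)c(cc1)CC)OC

C13H14NO3-

Heavy atoms from the SMILES: 13 C, 1 N, 3 O.
Implicit hydrogens by atom environment:
  4 × C (aromatic): no H
  3 × C: 2 H each → 6
  2 × C: 3 H each → 6
  2 × C (aromatic): 1 H each → 2
  2 × C: no H
  2 × O: no H
  1 × N: no H
  1 × O (charge -1): no H
  Total hydrogens = 14.
Net charge -1.
Molecular formula: C13H14NO3-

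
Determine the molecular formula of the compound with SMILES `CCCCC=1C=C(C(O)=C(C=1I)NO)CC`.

C12H18INO2

Heavy atoms from the SMILES: 12 C, 1 I, 1 N, 2 O.
Implicit hydrogens by atom environment:
  5 × C (aromatic): no H
  4 × C: 2 H each → 8
  2 × C: 3 H each → 6
  2 × O: 1 H each → 2
  1 × C (aromatic): 1 H
  1 × I: no H
  1 × N: 1 H
  Total hydrogens = 18.
Molecular formula: C12H18INO2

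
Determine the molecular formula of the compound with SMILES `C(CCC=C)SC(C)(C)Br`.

Heavy atoms from the SMILES: 1 Br, 8 C, 1 S.
Implicit hydrogens by atom environment:
  4 × C: 2 H each → 8
  2 × C: 3 H each → 6
  1 × Br: no H
  1 × C: 1 H
  1 × C: no H
  1 × S: no H
  Total hydrogens = 15.
Molecular formula: C8H15BrS

C8H15BrS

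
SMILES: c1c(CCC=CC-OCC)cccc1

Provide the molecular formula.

Heavy atoms from the SMILES: 13 C, 1 O.
Implicit hydrogens by atom environment:
  5 × C (aromatic): 1 H each → 5
  4 × C: 2 H each → 8
  2 × C: 1 H each → 2
  1 × C: 3 H
  1 × C (aromatic): no H
  1 × O: no H
  Total hydrogens = 18.
Molecular formula: C13H18O

C13H18O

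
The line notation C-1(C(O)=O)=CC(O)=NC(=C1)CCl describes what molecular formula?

Heavy atoms from the SMILES: 7 C, 1 Cl, 1 N, 3 O.
Implicit hydrogens by atom environment:
  3 × C (aromatic): no H
  2 × C (aromatic): 1 H each → 2
  2 × O: 1 H each → 2
  1 × C: 2 H
  1 × C: no H
  1 × Cl: no H
  1 × N (aromatic): no H
  1 × O: no H
  Total hydrogens = 6.
Molecular formula: C7H6ClNO3

C7H6ClNO3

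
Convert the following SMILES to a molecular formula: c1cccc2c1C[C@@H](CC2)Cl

C10H11Cl

Heavy atoms from the SMILES: 10 C, 1 Cl.
Implicit hydrogens by atom environment:
  4 × C (aromatic): 1 H each → 4
  3 × C: 2 H each → 6
  2 × C (aromatic): no H
  1 × C: 1 H
  1 × Cl: no H
  Total hydrogens = 11.
Molecular formula: C10H11Cl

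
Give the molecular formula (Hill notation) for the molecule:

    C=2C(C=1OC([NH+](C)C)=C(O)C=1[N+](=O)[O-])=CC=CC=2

Heavy atoms from the SMILES: 12 C, 2 N, 4 O.
Implicit hydrogens by atom environment:
  5 × C (aromatic): 1 H each → 5
  5 × C (aromatic): no H
  2 × C: 3 H each → 6
  1 × N (charge +1): 1 H
  1 × N (charge +1): no H
  1 × O: 1 H
  1 × O (aromatic): no H
  1 × O: no H
  1 × O (charge -1): no H
  Total hydrogens = 13.
Net charge +1.
Molecular formula: C12H13N2O4+

C12H13N2O4+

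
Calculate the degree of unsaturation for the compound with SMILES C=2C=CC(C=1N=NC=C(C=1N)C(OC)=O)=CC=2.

9

Molecular formula from the SMILES: C12H11N3O2.
DoU = (2C + 2 + N − H − X)/2 = (2·12 + 2 + 3 − 11 − 0)/2 = 18/2 = 9.
(Structurally: 2 ring(s) + 7 π bond(s) = 9.)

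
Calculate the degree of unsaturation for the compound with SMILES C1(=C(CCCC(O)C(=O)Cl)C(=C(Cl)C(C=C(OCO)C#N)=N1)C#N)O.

10

Molecular formula from the SMILES: C15H13Cl2N3O5.
DoU = (2C + 2 + N − H − X)/2 = (2·15 + 2 + 3 − 13 − 2)/2 = 20/2 = 10.
(Structurally: 1 ring(s) + 9 π bond(s) = 10.)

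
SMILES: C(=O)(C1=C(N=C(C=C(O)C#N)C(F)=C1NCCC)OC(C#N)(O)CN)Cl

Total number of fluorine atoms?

1

The symbol for fluorine appears 1 time in the SMILES.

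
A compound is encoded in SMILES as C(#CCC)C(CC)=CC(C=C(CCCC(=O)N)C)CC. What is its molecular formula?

C18H29NO

Heavy atoms from the SMILES: 18 C, 1 N, 1 O.
Implicit hydrogens by atom environment:
  6 × C: 2 H each → 12
  5 × C: no H
  4 × C: 3 H each → 12
  3 × C: 1 H each → 3
  1 × N: 2 H
  1 × O: no H
  Total hydrogens = 29.
Molecular formula: C18H29NO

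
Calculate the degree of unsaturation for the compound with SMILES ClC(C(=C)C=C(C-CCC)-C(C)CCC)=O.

Molecular formula from the SMILES: C14H23ClO.
DoU = (2C + 2 + N − H − X)/2 = (2·14 + 2 + 0 − 23 − 1)/2 = 6/2 = 3.
(Structurally: 0 ring(s) + 3 π bond(s) = 3.)

3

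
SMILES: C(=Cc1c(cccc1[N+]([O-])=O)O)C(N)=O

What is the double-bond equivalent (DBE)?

Molecular formula from the SMILES: C9H8N2O4.
DoU = (2C + 2 + N − H − X)/2 = (2·9 + 2 + 2 − 8 − 0)/2 = 14/2 = 7.
(Structurally: 1 ring(s) + 6 π bond(s) = 7.)

7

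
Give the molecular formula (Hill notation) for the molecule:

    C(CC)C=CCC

Heavy atoms from the SMILES: 7 C.
Implicit hydrogens by atom environment:
  3 × C: 2 H each → 6
  2 × C: 3 H each → 6
  2 × C: 1 H each → 2
  Total hydrogens = 14.
Molecular formula: C7H14

C7H14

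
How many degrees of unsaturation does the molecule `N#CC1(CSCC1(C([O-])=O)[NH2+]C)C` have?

4

Molecular formula from the SMILES: C8H12N2O2S.
DoU = (2C + 2 + N − H − X)/2 = (2·8 + 2 + 2 − 12 − 0)/2 = 8/2 = 4.
(Structurally: 1 ring(s) + 3 π bond(s) = 4.)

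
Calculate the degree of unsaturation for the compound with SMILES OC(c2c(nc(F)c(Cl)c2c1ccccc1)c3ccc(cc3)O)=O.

13

Molecular formula from the SMILES: C18H11ClFNO3.
DoU = (2C + 2 + N − H − X)/2 = (2·18 + 2 + 1 − 11 − 2)/2 = 26/2 = 13.
(Structurally: 3 ring(s) + 10 π bond(s) = 13.)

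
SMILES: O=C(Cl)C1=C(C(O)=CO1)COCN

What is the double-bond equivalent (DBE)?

Molecular formula from the SMILES: C7H8ClNO4.
DoU = (2C + 2 + N − H − X)/2 = (2·7 + 2 + 1 − 8 − 1)/2 = 8/2 = 4.
(Structurally: 1 ring(s) + 3 π bond(s) = 4.)

4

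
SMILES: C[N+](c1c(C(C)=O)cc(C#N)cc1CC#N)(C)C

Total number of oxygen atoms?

1

The symbol for oxygen appears 1 time in the SMILES.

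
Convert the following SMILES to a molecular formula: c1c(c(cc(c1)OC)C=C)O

C9H10O2

Heavy atoms from the SMILES: 9 C, 2 O.
Implicit hydrogens by atom environment:
  3 × C (aromatic): 1 H each → 3
  3 × C (aromatic): no H
  1 × C: 3 H
  1 × C: 2 H
  1 × C: 1 H
  1 × O: 1 H
  1 × O: no H
  Total hydrogens = 10.
Molecular formula: C9H10O2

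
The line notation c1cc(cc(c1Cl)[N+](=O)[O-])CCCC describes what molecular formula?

C10H12ClNO2

Heavy atoms from the SMILES: 10 C, 1 Cl, 1 N, 2 O.
Implicit hydrogens by atom environment:
  3 × C: 2 H each → 6
  3 × C (aromatic): 1 H each → 3
  3 × C (aromatic): no H
  1 × C: 3 H
  1 × Cl: no H
  1 × N (charge +1): no H
  1 × O: no H
  1 × O (charge -1): no H
  Total hydrogens = 12.
Molecular formula: C10H12ClNO2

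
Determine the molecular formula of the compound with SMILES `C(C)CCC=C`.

C6H12

Heavy atoms from the SMILES: 6 C.
Implicit hydrogens by atom environment:
  4 × C: 2 H each → 8
  1 × C: 3 H
  1 × C: 1 H
  Total hydrogens = 12.
Molecular formula: C6H12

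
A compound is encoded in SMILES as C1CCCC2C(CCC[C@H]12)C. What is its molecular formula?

C11H20

Heavy atoms from the SMILES: 11 C.
Implicit hydrogens by atom environment:
  7 × C: 2 H each → 14
  3 × C: 1 H each → 3
  1 × C: 3 H
  Total hydrogens = 20.
Molecular formula: C11H20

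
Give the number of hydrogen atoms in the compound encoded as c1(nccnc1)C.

6

Hydrogens are implicit in SMILES; fill each atom to its normal valence:
  3 × C (aromatic): 1 H each → 3
  2 × N (aromatic): no H
  1 × C: 3 H
  1 × C (aromatic): no H
  Total hydrogens = 6.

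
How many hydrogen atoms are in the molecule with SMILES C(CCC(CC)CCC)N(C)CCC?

29

Hydrogens are implicit in SMILES; fill each atom to its normal valence:
  8 × C: 2 H each → 16
  4 × C: 3 H each → 12
  1 × C: 1 H
  1 × N: no H
  Total hydrogens = 29.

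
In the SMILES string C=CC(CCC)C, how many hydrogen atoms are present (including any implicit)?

Hydrogens are implicit in SMILES; fill each atom to its normal valence:
  3 × C: 2 H each → 6
  2 × C: 3 H each → 6
  2 × C: 1 H each → 2
  Total hydrogens = 14.

14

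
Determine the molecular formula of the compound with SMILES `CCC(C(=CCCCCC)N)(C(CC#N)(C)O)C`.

Heavy atoms from the SMILES: 15 C, 2 N, 1 O.
Implicit hydrogens by atom environment:
  6 × C: 2 H each → 12
  4 × C: 3 H each → 12
  4 × C: no H
  1 × C: 1 H
  1 × N: 2 H
  1 × N: no H
  1 × O: 1 H
  Total hydrogens = 28.
Molecular formula: C15H28N2O

C15H28N2O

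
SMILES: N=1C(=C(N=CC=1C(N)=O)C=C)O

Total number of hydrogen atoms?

7

Hydrogens are implicit in SMILES; fill each atom to its normal valence:
  3 × C (aromatic): no H
  2 × N (aromatic): no H
  1 × C: 2 H
  1 × C (aromatic): 1 H
  1 × C: 1 H
  1 × C: no H
  1 × N: 2 H
  1 × O: 1 H
  1 × O: no H
  Total hydrogens = 7.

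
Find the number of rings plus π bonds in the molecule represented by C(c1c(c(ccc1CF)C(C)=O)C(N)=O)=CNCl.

7

Molecular formula from the SMILES: C12H12ClFN2O2.
DoU = (2C + 2 + N − H − X)/2 = (2·12 + 2 + 2 − 12 − 2)/2 = 14/2 = 7.
(Structurally: 1 ring(s) + 6 π bond(s) = 7.)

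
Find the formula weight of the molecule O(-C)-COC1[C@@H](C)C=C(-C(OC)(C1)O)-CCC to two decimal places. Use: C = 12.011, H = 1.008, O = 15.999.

244.33

Molecular formula: C13H24O4.
M = 13×12.011 + 24×1.008 + 4×15.999 = 244.33 g/mol.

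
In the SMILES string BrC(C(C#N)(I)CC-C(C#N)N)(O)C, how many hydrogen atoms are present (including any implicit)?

Hydrogens are implicit in SMILES; fill each atom to its normal valence:
  4 × C: no H
  2 × C: 2 H each → 4
  2 × N: no H
  1 × Br: no H
  1 × C: 3 H
  1 × C: 1 H
  1 × I: no H
  1 × N: 2 H
  1 × O: 1 H
  Total hydrogens = 11.

11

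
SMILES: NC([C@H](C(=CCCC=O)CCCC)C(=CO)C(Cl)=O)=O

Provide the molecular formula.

C14H20ClNO4

Heavy atoms from the SMILES: 14 C, 1 Cl, 1 N, 4 O.
Implicit hydrogens by atom environment:
  5 × C: 2 H each → 10
  4 × C: 1 H each → 4
  4 × C: no H
  3 × O: no H
  1 × C: 3 H
  1 × Cl: no H
  1 × N: 2 H
  1 × O: 1 H
  Total hydrogens = 20.
Molecular formula: C14H20ClNO4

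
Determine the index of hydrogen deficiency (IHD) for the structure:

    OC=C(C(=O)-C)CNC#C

Molecular formula from the SMILES: C7H9NO2.
DoU = (2C + 2 + N − H − X)/2 = (2·7 + 2 + 1 − 9 − 0)/2 = 8/2 = 4.
(Structurally: 0 ring(s) + 4 π bond(s) = 4.)

4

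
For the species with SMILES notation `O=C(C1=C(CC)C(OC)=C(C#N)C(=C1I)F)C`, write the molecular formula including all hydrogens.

Heavy atoms from the SMILES: 12 C, 1 F, 1 I, 1 N, 2 O.
Implicit hydrogens by atom environment:
  6 × C (aromatic): no H
  3 × C: 3 H each → 9
  2 × C: no H
  2 × O: no H
  1 × C: 2 H
  1 × F: no H
  1 × I: no H
  1 × N: no H
  Total hydrogens = 11.
Molecular formula: C12H11FINO2

C12H11FINO2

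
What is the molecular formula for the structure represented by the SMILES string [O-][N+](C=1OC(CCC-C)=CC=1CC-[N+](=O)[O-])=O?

C10H14N2O5

Heavy atoms from the SMILES: 10 C, 2 N, 5 O.
Implicit hydrogens by atom environment:
  5 × C: 2 H each → 10
  3 × C (aromatic): no H
  2 × N (charge +1): no H
  2 × O: no H
  2 × O (charge -1): no H
  1 × C: 3 H
  1 × C (aromatic): 1 H
  1 × O (aromatic): no H
  Total hydrogens = 14.
Molecular formula: C10H14N2O5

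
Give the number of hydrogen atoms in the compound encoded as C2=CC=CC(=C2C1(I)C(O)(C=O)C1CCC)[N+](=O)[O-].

14

Hydrogens are implicit in SMILES; fill each atom to its normal valence:
  4 × C (aromatic): 1 H each → 4
  2 × C: 2 H each → 4
  2 × C: 1 H each → 2
  2 × C: no H
  2 × C (aromatic): no H
  2 × O: no H
  1 × C: 3 H
  1 × I: no H
  1 × N (charge +1): no H
  1 × O: 1 H
  1 × O (charge -1): no H
  Total hydrogens = 14.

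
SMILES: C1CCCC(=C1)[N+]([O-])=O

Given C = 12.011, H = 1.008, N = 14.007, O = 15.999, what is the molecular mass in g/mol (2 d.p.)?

Molecular formula: C6H9NO2.
M = 6×12.011 + 9×1.008 + 1×14.007 + 2×15.999 = 127.14 g/mol.

127.14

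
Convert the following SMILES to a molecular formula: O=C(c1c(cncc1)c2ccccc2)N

C12H10N2O

Heavy atoms from the SMILES: 12 C, 2 N, 1 O.
Implicit hydrogens by atom environment:
  8 × C (aromatic): 1 H each → 8
  3 × C (aromatic): no H
  1 × C: no H
  1 × N: 2 H
  1 × N (aromatic): no H
  1 × O: no H
  Total hydrogens = 10.
Molecular formula: C12H10N2O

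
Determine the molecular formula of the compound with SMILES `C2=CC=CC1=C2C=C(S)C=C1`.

Heavy atoms from the SMILES: 10 C, 1 S.
Implicit hydrogens by atom environment:
  7 × C (aromatic): 1 H each → 7
  3 × C (aromatic): no H
  1 × S: 1 H
  Total hydrogens = 8.
Molecular formula: C10H8S

C10H8S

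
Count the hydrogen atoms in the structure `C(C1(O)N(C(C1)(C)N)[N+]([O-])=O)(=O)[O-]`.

8

Hydrogens are implicit in SMILES; fill each atom to its normal valence:
  3 × C: no H
  2 × O: no H
  2 × O (charge -1): no H
  1 × C: 3 H
  1 × C: 2 H
  1 × N: 2 H
  1 × N: no H
  1 × N (charge +1): no H
  1 × O: 1 H
  Total hydrogens = 8.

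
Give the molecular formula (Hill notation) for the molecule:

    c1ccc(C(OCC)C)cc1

C10H14O

Heavy atoms from the SMILES: 10 C, 1 O.
Implicit hydrogens by atom environment:
  5 × C (aromatic): 1 H each → 5
  2 × C: 3 H each → 6
  1 × C: 2 H
  1 × C: 1 H
  1 × C (aromatic): no H
  1 × O: no H
  Total hydrogens = 14.
Molecular formula: C10H14O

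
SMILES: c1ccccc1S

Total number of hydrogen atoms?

Hydrogens are implicit in SMILES; fill each atom to its normal valence:
  5 × C (aromatic): 1 H each → 5
  1 × C (aromatic): no H
  1 × S: 1 H
  Total hydrogens = 6.

6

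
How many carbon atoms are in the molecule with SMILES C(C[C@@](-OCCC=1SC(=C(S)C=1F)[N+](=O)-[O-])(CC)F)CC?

The symbol for carbon appears 13 times in the SMILES.

13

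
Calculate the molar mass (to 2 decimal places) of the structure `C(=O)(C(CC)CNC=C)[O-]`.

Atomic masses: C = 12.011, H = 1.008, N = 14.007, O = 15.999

142.18

Molecular formula: C7H12NO2-.
M = 7×12.011 + 12×1.008 + 1×14.007 + 2×15.999 = 142.18 g/mol.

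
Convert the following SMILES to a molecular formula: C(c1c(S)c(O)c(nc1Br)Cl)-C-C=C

Heavy atoms from the SMILES: 1 Br, 9 C, 1 Cl, 1 N, 1 O, 1 S.
Implicit hydrogens by atom environment:
  5 × C (aromatic): no H
  3 × C: 2 H each → 6
  1 × Br: no H
  1 × C: 1 H
  1 × Cl: no H
  1 × N (aromatic): no H
  1 × O: 1 H
  1 × S: 1 H
  Total hydrogens = 9.
Molecular formula: C9H9BrClNOS

C9H9BrClNOS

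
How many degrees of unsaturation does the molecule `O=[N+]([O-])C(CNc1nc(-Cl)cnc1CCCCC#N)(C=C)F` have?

8

Molecular formula from the SMILES: C13H15ClFN5O2.
DoU = (2C + 2 + N − H − X)/2 = (2·13 + 2 + 5 − 15 − 2)/2 = 16/2 = 8.
(Structurally: 1 ring(s) + 7 π bond(s) = 8.)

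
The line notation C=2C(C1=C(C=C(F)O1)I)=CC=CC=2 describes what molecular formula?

Heavy atoms from the SMILES: 10 C, 1 F, 1 I, 1 O.
Implicit hydrogens by atom environment:
  6 × C (aromatic): 1 H each → 6
  4 × C (aromatic): no H
  1 × F: no H
  1 × I: no H
  1 × O (aromatic): no H
  Total hydrogens = 6.
Molecular formula: C10H6FIO

C10H6FIO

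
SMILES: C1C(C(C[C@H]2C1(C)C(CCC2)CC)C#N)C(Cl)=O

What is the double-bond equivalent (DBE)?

5

Molecular formula from the SMILES: C15H22ClNO.
DoU = (2C + 2 + N − H − X)/2 = (2·15 + 2 + 1 − 22 − 1)/2 = 10/2 = 5.
(Structurally: 2 ring(s) + 3 π bond(s) = 5.)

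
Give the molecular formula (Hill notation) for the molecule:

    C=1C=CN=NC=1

C4H4N2

Heavy atoms from the SMILES: 4 C, 2 N.
Implicit hydrogens by atom environment:
  4 × C (aromatic): 1 H each → 4
  2 × N (aromatic): no H
  Total hydrogens = 4.
Molecular formula: C4H4N2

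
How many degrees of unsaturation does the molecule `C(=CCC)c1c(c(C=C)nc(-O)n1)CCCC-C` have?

6

Molecular formula from the SMILES: C15H22N2O.
DoU = (2C + 2 + N − H − X)/2 = (2·15 + 2 + 2 − 22 − 0)/2 = 12/2 = 6.
(Structurally: 1 ring(s) + 5 π bond(s) = 6.)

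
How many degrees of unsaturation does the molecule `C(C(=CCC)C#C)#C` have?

Molecular formula from the SMILES: C8H8.
DoU = (2C + 2 + N − H − X)/2 = (2·8 + 2 + 0 − 8 − 0)/2 = 10/2 = 5.
(Structurally: 0 ring(s) + 5 π bond(s) = 5.)

5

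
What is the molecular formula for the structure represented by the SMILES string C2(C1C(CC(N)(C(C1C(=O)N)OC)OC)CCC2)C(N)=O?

C14H25N3O4

Heavy atoms from the SMILES: 14 C, 3 N, 4 O.
Implicit hydrogens by atom environment:
  5 × C: 1 H each → 5
  4 × C: 2 H each → 8
  4 × O: no H
  3 × C: no H
  3 × N: 2 H each → 6
  2 × C: 3 H each → 6
  Total hydrogens = 25.
Molecular formula: C14H25N3O4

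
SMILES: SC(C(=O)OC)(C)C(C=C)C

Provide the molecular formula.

Heavy atoms from the SMILES: 8 C, 2 O, 1 S.
Implicit hydrogens by atom environment:
  3 × C: 3 H each → 9
  2 × C: 1 H each → 2
  2 × C: no H
  2 × O: no H
  1 × C: 2 H
  1 × S: 1 H
  Total hydrogens = 14.
Molecular formula: C8H14O2S

C8H14O2S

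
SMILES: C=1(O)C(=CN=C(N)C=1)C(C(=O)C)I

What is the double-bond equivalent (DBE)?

5

Molecular formula from the SMILES: C8H9IN2O2.
DoU = (2C + 2 + N − H − X)/2 = (2·8 + 2 + 2 − 9 − 1)/2 = 10/2 = 5.
(Structurally: 1 ring(s) + 4 π bond(s) = 5.)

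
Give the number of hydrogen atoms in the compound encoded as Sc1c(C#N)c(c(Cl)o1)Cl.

Hydrogens are implicit in SMILES; fill each atom to its normal valence:
  4 × C (aromatic): no H
  2 × Cl: no H
  1 × C: no H
  1 × N: no H
  1 × O (aromatic): no H
  1 × S: 1 H
  Total hydrogens = 1.

1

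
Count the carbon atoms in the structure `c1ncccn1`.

4

The symbol for carbon appears 4 times in the SMILES. Lowercase c denotes aromatic carbon and counts toward C.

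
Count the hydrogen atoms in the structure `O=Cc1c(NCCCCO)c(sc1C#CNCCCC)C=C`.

24

Hydrogens are implicit in SMILES; fill each atom to its normal valence:
  8 × C: 2 H each → 16
  4 × C (aromatic): no H
  2 × C: 1 H each → 2
  2 × C: no H
  2 × N: 1 H each → 2
  1 × C: 3 H
  1 × O: 1 H
  1 × O: no H
  1 × S (aromatic): no H
  Total hydrogens = 24.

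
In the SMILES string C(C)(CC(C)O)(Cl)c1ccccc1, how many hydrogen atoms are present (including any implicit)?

15

Hydrogens are implicit in SMILES; fill each atom to its normal valence:
  5 × C (aromatic): 1 H each → 5
  2 × C: 3 H each → 6
  1 × C: 2 H
  1 × C: 1 H
  1 × C: no H
  1 × C (aromatic): no H
  1 × Cl: no H
  1 × O: 1 H
  Total hydrogens = 15.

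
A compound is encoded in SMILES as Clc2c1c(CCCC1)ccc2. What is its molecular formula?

Heavy atoms from the SMILES: 10 C, 1 Cl.
Implicit hydrogens by atom environment:
  4 × C: 2 H each → 8
  3 × C (aromatic): 1 H each → 3
  3 × C (aromatic): no H
  1 × Cl: no H
  Total hydrogens = 11.
Molecular formula: C10H11Cl

C10H11Cl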